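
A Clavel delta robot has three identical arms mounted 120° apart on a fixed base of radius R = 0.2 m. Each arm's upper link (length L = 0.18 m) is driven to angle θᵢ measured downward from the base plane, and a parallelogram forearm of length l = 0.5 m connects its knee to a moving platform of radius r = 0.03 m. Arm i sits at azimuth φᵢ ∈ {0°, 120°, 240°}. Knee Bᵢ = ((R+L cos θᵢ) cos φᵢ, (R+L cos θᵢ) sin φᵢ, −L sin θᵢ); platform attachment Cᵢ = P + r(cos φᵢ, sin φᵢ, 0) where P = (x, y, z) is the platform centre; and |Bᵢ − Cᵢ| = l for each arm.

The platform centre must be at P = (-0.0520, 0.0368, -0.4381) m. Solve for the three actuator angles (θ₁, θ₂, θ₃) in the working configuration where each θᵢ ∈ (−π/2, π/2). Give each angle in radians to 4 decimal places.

φ1=0.0° → target in arm frame (-0.0520, 0.0368)
  e−x'=0.2220;  (l²−L²−(e−x')²−y'²−z²)/2L = -0.0694
  γ=atan2(-0.4381,0.2220)=-1.1018;  ψ=arccos(-0.1412)=1.7125;  θ1=γ+ψ≈0.6107
arm 2 (φ=120.0°): x'=0.0579, y'=0.0266
  A=0.1121, B=-0.4381, C=(l²−L²−A²−y'²−z²)/(2L)=0.0344
  γ=atan2(-0.4381,0.1121)=-1.3202;  ψ=arccos(0.0761)=1.4946;  θ2=γ+ψ≈0.1744
φ3=240.0° → target in arm frame (-0.0059, -0.0634)
  e−x'=0.1759;  (l²−L²−(e−x')²−y'²−z²)/2L = -0.0258
  θ3 = atan2(B,A) + arccos(C/0.4721) = 0.4364

θ₁ = 0.6107, θ₂ = 0.1744, θ₃ = 0.4364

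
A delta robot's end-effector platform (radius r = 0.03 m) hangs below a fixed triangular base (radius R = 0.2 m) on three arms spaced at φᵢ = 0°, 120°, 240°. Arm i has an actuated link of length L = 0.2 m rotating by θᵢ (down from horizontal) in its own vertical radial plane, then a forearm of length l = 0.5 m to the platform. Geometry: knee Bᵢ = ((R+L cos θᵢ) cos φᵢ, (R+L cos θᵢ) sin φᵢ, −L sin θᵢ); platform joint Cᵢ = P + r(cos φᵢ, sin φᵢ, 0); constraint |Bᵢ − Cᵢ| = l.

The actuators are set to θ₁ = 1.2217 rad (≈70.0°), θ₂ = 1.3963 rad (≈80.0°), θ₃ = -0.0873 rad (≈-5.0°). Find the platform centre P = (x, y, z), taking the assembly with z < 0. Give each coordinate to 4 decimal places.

φ1=0.0°: virtual centre (0.2384, 0.0000, -0.1879), radius l
φ2=120.0°: virtual centre (-0.1024, 0.1773, -0.1970), radius l
arm 3 at φ=240.0°: (R−r)+L cos θ3 = 0.3692;  S3 = (-0.1846, -0.3198, 0.0174)
eliminate P² terms by subtracting sphere 1 from 2 and 3
[-0.6815 0.3546 -0.0181]·P = -0.0115;  [-0.8461 -0.6395 0.4107]·P = 0.0445
Cramer: x(z) = -0.0115+0.1822z;  y(z) = -0.0544+0.4012z
quadratic in z: (1.1942)z²+(0.2412)z+(-0.1493)=0, √Δ=0.8782 → z ∈ {-0.4687, 0.2667}; z = -0.4687 (taking z<0)
x = -0.0969, y = -0.2424

(-0.0969, -0.2424, -0.4687)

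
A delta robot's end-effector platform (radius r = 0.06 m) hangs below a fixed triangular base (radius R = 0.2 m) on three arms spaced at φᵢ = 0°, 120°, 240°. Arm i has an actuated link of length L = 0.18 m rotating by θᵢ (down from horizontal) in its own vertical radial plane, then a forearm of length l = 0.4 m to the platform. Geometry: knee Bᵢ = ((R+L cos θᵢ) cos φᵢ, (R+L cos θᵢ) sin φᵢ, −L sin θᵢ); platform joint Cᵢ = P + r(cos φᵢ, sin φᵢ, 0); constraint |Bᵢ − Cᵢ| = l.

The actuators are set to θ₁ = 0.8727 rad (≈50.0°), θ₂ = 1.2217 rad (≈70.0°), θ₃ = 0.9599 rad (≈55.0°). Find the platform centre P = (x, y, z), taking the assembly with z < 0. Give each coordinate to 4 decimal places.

φ1=0.0°: virtual centre (0.2557, 0.0000, -0.1379), radius l
O2 = (0.2016·cos120.0°, 0.2016·sin120.0°, -0.1691) = (-0.1008, 0.1746, -0.1691)
arm 3 at φ=240.0°: ρ3 = 0.2432;  O3 = (-0.1216, -0.2107, -0.1474)
|O₂|²−|O₁|² = -0.0152;  |O₃|²−|O₁|² = -0.0035
[-0.7130 0.3491 -0.0625]·P = -0.0152;  [-0.7546 -0.4213 -0.0191]·P = -0.0035
Cramer: x(z) = 0.0135-0.0585z;  y(z) = -0.0159+0.0595z
quadratic in z: (1.0070)z²+(0.3022)z+(-0.0821)=0, √Δ=0.6495 → z ∈ {-0.4726, 0.1724}; z = -0.4726 (taking z<0)
x = 0.0411, y = -0.0440

(0.0411, -0.0440, -0.4726)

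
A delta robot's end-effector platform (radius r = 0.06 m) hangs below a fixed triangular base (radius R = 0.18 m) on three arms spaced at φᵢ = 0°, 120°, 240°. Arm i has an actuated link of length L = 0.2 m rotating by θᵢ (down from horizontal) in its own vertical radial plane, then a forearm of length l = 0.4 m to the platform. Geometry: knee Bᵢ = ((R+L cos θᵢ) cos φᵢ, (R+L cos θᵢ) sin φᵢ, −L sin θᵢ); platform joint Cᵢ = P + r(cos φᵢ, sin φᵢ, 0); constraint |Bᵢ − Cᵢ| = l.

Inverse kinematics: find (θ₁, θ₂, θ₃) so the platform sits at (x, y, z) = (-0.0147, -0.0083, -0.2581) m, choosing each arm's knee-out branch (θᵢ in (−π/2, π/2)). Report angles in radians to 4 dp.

rotate P by −φ1: (-0.0147, -0.0083, -0.2581)
  e−x'=0.1347;  (l²−L²−(e−x')²−y'²−z²)/2L = 0.0879
  √(A²+B²)=0.2911;  θ1 = -1.0898+1.2640 ≈ 0.1742
arm 2 (φ=120.0°): x'=0.0002, y'=0.0169
  A cos θ + B sin θ = C:  0.1198·cos θ + -0.2581·sin θ = 0.0968
  √(A²+B²)=0.2846;  θ2 = -1.1361+1.2235 ≈ 0.0874
rotate P by −φ3: (0.0145, -0.0086, -0.2581)
  A cos θ + B sin θ = C:  0.1055·cos θ + -0.2581·sin θ = 0.1055
  γ=atan2(-0.2581,0.1055)=-1.1829;  ψ=arccos(0.3783)=1.1829;  θ3=γ+ψ≈0.0000

θ₁ = 0.1742, θ₂ = 0.0874, θ₃ = 0.0000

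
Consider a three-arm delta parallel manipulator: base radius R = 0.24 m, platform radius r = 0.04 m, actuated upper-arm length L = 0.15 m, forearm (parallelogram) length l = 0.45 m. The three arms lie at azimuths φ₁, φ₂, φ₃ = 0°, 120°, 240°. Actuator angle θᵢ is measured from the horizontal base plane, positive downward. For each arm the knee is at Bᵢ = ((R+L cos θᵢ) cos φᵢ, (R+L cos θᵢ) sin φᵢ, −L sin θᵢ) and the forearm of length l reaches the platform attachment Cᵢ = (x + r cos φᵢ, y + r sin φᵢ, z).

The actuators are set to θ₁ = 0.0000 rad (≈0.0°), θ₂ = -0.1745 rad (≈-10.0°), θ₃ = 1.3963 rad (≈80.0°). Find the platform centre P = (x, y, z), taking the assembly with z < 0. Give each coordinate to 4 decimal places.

φ1=0.0°: virtual centre (0.3500, 0.0000, 0.0000), radius l
arm 2 at φ=120.0°: ρ2 = 0.3477;  centre 2 = (-0.1739, 0.3011, 0.0260)
φ3=240.0°: virtual centre (-0.1130, -0.1958, -0.1477), radius l
subtract pairs → two planes through P
[-1.0477 0.6023 0.0521]·P = -0.0009;  [-0.9260 -0.3915 -0.2954]·P = -0.0496
det = 0.9679;  x = 0.0312+-0.1628z,  y = 0.0528+-0.3696z
quadratic in z: (1.1631)z²+(0.0647)z+(-0.0981)=0, √Δ=0.6786 → z ∈ {-0.3196, 0.2639}; z = -0.3196 (taking z<0)
x = 0.0832, y = 0.1709

(0.0832, 0.1709, -0.3196)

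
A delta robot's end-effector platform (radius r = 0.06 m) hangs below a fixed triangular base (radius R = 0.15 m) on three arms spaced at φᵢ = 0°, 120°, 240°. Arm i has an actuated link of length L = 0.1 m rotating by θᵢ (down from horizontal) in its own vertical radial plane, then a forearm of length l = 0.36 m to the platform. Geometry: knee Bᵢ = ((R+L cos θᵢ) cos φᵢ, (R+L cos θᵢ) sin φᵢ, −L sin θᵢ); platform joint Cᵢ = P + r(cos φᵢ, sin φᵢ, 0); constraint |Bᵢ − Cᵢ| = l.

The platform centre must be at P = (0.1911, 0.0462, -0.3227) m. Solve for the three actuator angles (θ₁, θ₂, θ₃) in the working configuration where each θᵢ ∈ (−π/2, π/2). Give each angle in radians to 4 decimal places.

θ₁ = -0.3496, θ₂ = 1.0463, θ₃ = 1.3956

arm 1 (φ=0.0°): x'=0.1911, y'=0.0462
  e−x'=-0.1011;  (l²−L²−(e−x')²−y'²−z²)/2L = 0.0155
  √(A²+B²)=0.3382;  θ1 = -1.8744+1.5248 ≈ -0.3496
φ2=120.0° → target in arm frame (-0.0555, -0.1886)
  e−x'=0.1455;  (l²−L²−(e−x')²−y'²−z²)/2L = -0.2064
  √(A²+B²)=0.3540;  θ2 = -1.1471+2.1934 ≈ 1.0463
rotate P by −φ3: (-0.1356, 0.1424, -0.3227)
  A=0.2256, B=-0.3227, C=(l²−L²−A²−y'²−z²)/(2L)=-0.2784
  θ3 = atan2(B,A) + arccos(C/0.3937) = 1.3956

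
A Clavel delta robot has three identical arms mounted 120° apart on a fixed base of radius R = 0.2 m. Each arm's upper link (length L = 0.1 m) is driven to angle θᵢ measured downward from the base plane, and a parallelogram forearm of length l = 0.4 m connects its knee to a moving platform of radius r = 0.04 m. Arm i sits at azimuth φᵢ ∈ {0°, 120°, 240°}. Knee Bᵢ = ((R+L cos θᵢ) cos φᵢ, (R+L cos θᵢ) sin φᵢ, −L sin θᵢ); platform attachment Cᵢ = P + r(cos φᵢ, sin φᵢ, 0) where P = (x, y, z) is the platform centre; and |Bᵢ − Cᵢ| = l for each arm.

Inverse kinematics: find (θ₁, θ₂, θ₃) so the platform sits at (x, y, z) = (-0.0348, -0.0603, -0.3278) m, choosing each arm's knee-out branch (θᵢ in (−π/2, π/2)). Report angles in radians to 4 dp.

θ₁ = 0.5236, θ₂ = 0.5237, θ₃ = -0.2610

rotate P by −φ1: (-0.0348, -0.0603, -0.3278)
  A cos θ + B sin θ = C:  0.1948·cos θ + -0.3278·sin θ = 0.0048
  √(A²+B²)=0.3813;  θ1 = -1.0346+1.5582 ≈ 0.5236
φ2=120.0° → target in arm frame (-0.0348, 0.0603)
  A cos θ + B sin θ = C:  0.1948·cos θ + -0.3278·sin θ = 0.0048
  γ=atan2(-0.3278,0.1948)=-1.0346;  ψ=arccos(0.0126)=1.5582;  θ2=γ+ψ≈0.5237
arm 3 (φ=240.0°): x'=0.0696, y'=0.0000
  A cos θ + B sin θ = C:  0.0904·cos θ + -0.3278·sin θ = 0.1719
  θ3 = atan2(B,A) + arccos(C/0.3400) = -0.2610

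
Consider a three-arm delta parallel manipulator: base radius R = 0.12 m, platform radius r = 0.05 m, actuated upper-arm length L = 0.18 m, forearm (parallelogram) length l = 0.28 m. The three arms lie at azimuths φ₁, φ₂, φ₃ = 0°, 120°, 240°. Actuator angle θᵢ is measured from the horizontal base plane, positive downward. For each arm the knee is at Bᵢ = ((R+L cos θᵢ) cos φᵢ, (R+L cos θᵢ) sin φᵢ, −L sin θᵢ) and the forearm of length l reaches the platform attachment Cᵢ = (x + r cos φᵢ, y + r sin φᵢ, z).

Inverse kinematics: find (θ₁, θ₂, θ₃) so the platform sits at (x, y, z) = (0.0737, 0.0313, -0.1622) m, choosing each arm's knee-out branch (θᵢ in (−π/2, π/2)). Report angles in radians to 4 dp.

rotate P by −φ1: (0.0737, 0.0313, -0.1622)
  A cos θ + B sin θ = C:  -0.0037·cos θ + -0.1622·sin θ = 0.0519
  √(A²+B²)=0.1622;  θ1 = -1.5936+1.2449 ≈ -0.3487
φ2=120.0° → target in arm frame (-0.0097, -0.0795)
  A cos θ + B sin θ = C:  0.0797·cos θ + -0.1622·sin θ = 0.0195
  γ=atan2(-0.1622,0.0797)=-1.1139;  ψ=arccos(0.1078)=1.4628;  θ2=γ+ψ≈0.3489
φ3=240.0° → target in arm frame (-0.0640, 0.0482)
  A=0.1340, B=-0.1622, C=(l²−L²−A²−y'²−z²)/(2L)=-0.0016
  √(A²+B²)=0.2104;  θ3 = -0.8805+1.5784 ≈ 0.6979

θ₁ = -0.3487, θ₂ = 0.3489, θ₃ = 0.6979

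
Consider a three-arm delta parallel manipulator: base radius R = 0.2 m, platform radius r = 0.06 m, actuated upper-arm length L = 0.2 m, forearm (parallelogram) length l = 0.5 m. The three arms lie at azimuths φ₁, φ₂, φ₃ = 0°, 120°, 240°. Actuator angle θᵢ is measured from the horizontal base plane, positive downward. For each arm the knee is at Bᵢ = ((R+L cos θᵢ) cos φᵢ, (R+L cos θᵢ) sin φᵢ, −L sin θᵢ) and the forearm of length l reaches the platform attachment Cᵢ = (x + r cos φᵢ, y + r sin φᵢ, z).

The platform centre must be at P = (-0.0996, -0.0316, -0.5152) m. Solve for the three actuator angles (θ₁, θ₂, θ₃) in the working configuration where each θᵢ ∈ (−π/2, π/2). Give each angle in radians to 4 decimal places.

θ₁ = 0.9599, θ₂ = 0.6108, θ₃ = 0.4365

arm 1 (φ=0.0°): x'=-0.0996, y'=-0.0316
  A cos θ + B sin θ = C:  0.2396·cos θ + -0.5152·sin θ = -0.2846
  √(A²+B²)=0.5682;  θ1 = -1.1355+2.0954 ≈ 0.9599
rotate P by −φ2: (0.0224, 0.1021, -0.5152)
  e−x'=0.1176;  (l²−L²−(e−x')²−y'²−z²)/2L = -0.1992
  √(A²+B²)=0.5284;  θ2 = -1.3464+1.9572 ≈ 0.6108
rotate P by −φ3: (0.0772, -0.0705, -0.5152)
  A cos θ + B sin θ = C:  0.0628·cos θ + -0.5152·sin θ = -0.1609
  θ3 = atan2(B,A) + arccos(C/0.5190) = 0.4365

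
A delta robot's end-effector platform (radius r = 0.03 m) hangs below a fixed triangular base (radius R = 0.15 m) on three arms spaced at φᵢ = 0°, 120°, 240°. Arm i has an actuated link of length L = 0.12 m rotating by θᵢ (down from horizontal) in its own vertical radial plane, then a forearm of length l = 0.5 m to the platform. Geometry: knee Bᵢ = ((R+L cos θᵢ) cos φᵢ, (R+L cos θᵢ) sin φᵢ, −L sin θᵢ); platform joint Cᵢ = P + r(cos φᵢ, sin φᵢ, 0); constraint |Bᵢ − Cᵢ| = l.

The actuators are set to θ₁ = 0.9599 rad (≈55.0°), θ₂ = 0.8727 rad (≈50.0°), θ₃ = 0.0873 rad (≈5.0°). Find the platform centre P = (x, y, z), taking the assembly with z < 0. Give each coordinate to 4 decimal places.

arm 1 at φ=0.0°: ρ1 = 0.1888;  centre 1 = (0.1888, 0.0000, -0.0983)
φ2=120.0°: virtual centre (-0.0986, 0.1707, -0.0919), radius l
centre 3 = (0.2395·cos240.0°, 0.2395·sin240.0°, -0.0105) = (-0.1198, -0.2075, -0.0105)
eliminate P² terms by subtracting sphere 1 from 2 and 3
linear system: -0.5748x+0.3414y = 0.0020−0.0127z; -0.6172x+-0.4149y = 0.0122−0.1757z
Cramer: x(z) = -0.0111+0.1453z;  y(z) = -0.0128+0.2073z
quadratic in z: (1.0641)z²+(0.1332)z+(-0.2002)=0, √Δ=0.9327 → z ∈ {-0.5008, 0.3757}; z = -0.5008 (taking z<0)
x = -0.0839, y = -0.1166

(-0.0839, -0.1166, -0.5008)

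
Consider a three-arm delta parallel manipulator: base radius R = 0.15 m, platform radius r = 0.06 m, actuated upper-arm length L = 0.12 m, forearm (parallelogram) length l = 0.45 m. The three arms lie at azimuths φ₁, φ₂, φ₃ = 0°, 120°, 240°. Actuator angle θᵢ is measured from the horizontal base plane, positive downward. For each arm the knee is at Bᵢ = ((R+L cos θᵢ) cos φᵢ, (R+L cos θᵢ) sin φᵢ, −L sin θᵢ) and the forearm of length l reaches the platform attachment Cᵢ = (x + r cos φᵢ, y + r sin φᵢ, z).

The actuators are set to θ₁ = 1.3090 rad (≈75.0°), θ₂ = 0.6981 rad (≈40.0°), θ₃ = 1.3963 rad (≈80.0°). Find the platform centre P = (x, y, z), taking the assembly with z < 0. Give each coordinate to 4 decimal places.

(-0.0443, 0.1034, -0.5214)

arm 1 at φ=0.0°: (R−r)+L cos θ1 = 0.1211;  centre 1 = (0.1211, 0.0000, -0.1159)
centre 2 = (0.1819·cos120.0°, 0.1819·sin120.0°, -0.0771) = (-0.0910, 0.1576, -0.0771)
arm 3 at φ=240.0°: (R−r)+L cos θ3 = 0.1108;  centre 3 = (-0.0554, -0.0960, -0.1182)
eliminate P² terms by subtracting sphere 1 from 2 and 3
plane₁₂: -0.4240x+0.3151y+0.0776z = 0.0110
det = 0.1926;  x = -0.0079+0.0699z,  y = 0.0241+-0.1521z
quadratic in z: (1.0280)z²+(0.2065)z+(-0.1719)=0, √Δ=0.8656 → z ∈ {-0.5214, 0.3206}; z = -0.5214 (taking z<0)
x = -0.0443, y = 0.1034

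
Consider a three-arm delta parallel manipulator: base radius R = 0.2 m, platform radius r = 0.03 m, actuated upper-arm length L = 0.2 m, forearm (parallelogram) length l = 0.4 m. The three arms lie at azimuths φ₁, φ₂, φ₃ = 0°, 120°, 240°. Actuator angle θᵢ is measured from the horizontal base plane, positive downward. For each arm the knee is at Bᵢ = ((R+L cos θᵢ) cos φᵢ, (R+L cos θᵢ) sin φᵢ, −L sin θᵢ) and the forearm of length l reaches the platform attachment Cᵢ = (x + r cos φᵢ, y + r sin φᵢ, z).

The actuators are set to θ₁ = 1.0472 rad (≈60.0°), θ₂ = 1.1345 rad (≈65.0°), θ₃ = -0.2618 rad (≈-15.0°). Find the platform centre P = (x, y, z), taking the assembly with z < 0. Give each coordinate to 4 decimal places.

(-0.0748, -0.1578, -0.3004)

arm 1 at φ=0.0°: e+L cos θ1 = 0.2700;  O1 = (0.2700, 0.0000, -0.1732)
φ2=120.0°: virtual centre (-0.1273, 0.2204, -0.1813), radius l
arm 3 at φ=240.0°: e+L cos θ3 = 0.3632;  O3 = (-0.1816, -0.3145, 0.0518)
|O₂|²−|O₁|² = -0.0053;  |O₃|²−|O₁|² = 0.0317
linear system: -0.7945x+0.4408y = -0.0053−-0.0161z; -0.9032x+-0.6291y = 0.0317−0.4499z
det = 0.8980;  x = -0.0119+0.2096z,  y = -0.0333+0.4143z
sphere 1 gives Az²+Bz+C=0 with A=1.2156, B=0.2006, C=-0.0494;  B²−4AC=0.2807;  roots -0.3004, 0.1354;  negative root z = -0.3004
x = -0.0748, y = -0.1578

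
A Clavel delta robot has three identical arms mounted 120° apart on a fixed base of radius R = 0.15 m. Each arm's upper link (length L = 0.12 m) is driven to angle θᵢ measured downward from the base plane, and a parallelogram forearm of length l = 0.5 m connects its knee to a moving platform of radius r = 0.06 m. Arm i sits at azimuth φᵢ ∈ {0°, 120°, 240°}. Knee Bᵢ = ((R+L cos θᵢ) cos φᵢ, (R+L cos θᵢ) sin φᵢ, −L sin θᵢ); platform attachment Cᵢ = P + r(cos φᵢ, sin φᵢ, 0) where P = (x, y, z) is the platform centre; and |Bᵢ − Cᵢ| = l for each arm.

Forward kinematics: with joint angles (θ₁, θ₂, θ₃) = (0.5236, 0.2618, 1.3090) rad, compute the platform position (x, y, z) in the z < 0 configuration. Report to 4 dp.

(0.0595, 0.1869, -0.5039)

O1 = (0.1939·cos0.0°, 0.1939·sin0.0°, -0.0600) = (0.1939, 0.0000, -0.0600)
O2 = (0.2059·cos120.0°, 0.2059·sin120.0°, -0.0311) = (-0.1030, 0.1783, -0.0311)
arm 3 at φ=240.0°: e+L cos θ3 = 0.1211;  O3 = (-0.0605, -0.1048, -0.1159)
eliminate P² terms by subtracting sphere 1 from 2 and 3
linear system: -0.5938x+0.3566y = 0.0022−0.0579z; -0.5089x+-0.2097y = -0.0131−-0.1118z
Cramer: x(z) = 0.0138-0.0907z;  y(z) = 0.0290-0.3132z
quadratic in z: (1.1063)z²+(0.1345)z+(-0.2131)=0, √Δ=0.9804 → z ∈ {-0.5039, 0.3823}; z = -0.5039 (taking z<0)
x = 0.0595, y = 0.1869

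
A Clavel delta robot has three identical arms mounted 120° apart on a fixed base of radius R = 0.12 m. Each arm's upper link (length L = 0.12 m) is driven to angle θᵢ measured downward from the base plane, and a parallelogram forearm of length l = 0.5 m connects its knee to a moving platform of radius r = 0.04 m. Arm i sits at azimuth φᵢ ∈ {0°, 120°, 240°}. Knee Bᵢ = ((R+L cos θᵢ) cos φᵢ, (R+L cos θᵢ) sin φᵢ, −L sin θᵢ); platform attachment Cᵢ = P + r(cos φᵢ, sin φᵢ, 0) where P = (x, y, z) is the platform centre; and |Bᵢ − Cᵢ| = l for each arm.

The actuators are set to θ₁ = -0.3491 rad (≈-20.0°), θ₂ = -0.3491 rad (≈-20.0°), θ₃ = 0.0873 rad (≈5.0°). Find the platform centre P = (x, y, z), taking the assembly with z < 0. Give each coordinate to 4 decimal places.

(0.0365, 0.0632, -0.4297)

arm 1 at φ=0.0°: ρ1 = 0.1928;  O1 = (0.1928, 0.0000, 0.0410)
arm 2 at φ=120.0°: ρ2 = 0.1928;  O2 = (-0.0964, 0.1669, 0.0410)
φ3=240.0°: virtual centre (-0.0998, -0.1728, -0.0105), radius l
subtract pairs → two planes through P
[-0.5783 0.3339 0.0000]·P = 0.0000;  [-0.5851 -0.3456 -0.1030]·P = 0.0011
Cramer: x(z) = -0.0009-0.0870z;  y(z) = -0.0016-0.1507z
into |P−O₁|² = l²: 1.0303z² + -0.0479z + -0.2108 = 0;  Δ = 0.8710;  z = -0.4297 or 0.4762 → z<0 root = -0.4297
x = 0.0365, y = 0.0632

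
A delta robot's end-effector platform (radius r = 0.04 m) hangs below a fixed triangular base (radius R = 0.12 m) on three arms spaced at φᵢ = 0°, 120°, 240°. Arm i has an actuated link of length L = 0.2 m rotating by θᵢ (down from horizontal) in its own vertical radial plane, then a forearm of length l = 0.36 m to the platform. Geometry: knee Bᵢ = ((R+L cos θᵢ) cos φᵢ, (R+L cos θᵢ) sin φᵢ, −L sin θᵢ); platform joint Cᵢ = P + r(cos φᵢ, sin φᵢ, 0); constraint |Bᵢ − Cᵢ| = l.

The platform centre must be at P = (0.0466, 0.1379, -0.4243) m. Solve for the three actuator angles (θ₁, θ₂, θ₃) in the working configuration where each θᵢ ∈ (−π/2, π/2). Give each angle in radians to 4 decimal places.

arm 1 (φ=0.0°): x'=0.0466, y'=0.1379
  e−x'=0.0334;  (l²−L²−(e−x')²−y'²−z²)/2L = -0.2764
  √(A²+B²)=0.4256;  θ1 = -1.4922+2.2776 ≈ 0.7854
rotate P by −φ2: (0.0961, -0.1093, -0.4243)
  A=-0.0161, B=-0.4243, C=(l²−L²−A²−y'²−z²)/(2L)=-0.2566
  √(A²+B²)=0.4246;  θ2 = -1.6088+2.2197 ≈ 0.6109
arm 3 (φ=240.0°): x'=-0.1427, y'=-0.0286
  A=0.2227, B=-0.4243, C=(l²−L²−A²−y'²−z²)/(2L)=-0.3521
  θ3 = atan2(B,A) + arccos(C/0.4792) = 1.3088

θ₁ = 0.7854, θ₂ = 0.6109, θ₃ = 1.3088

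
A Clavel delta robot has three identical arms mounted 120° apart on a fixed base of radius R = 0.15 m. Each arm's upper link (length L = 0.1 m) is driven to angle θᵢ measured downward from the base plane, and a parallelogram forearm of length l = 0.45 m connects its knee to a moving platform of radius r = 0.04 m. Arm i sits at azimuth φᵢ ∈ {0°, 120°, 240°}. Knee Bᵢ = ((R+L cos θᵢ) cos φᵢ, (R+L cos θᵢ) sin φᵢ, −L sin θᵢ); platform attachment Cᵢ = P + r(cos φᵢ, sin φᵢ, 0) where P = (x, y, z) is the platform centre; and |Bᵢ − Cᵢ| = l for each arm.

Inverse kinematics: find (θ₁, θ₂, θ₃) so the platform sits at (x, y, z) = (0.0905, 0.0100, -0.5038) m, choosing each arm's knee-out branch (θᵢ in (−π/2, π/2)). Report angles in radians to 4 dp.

θ₁ = 0.6983, θ₂ = 1.3093, θ₃ = 1.3968

arm 1 (φ=0.0°): x'=0.0905, y'=0.0100
  A cos θ + B sin θ = C:  0.0195·cos θ + -0.5038·sin θ = -0.3090
  √(A²+B²)=0.5042;  θ1 = -1.5321+2.2304 ≈ 0.6983
rotate P by −φ2: (-0.0366, -0.0834, -0.5038)
  A=0.1466, B=-0.5038, C=(l²−L²−A²−y'²−z²)/(2L)=-0.4488
  θ2 = atan2(B,A) + arccos(C/0.5247) = 1.3093
rotate P by −φ3: (-0.0539, 0.0734, -0.5038)
  A=0.1639, B=-0.5038, C=(l²−L²−A²−y'²−z²)/(2L)=-0.4678
  √(A²+B²)=0.5298;  θ3 = -1.2562+2.6531 ≈ 1.3968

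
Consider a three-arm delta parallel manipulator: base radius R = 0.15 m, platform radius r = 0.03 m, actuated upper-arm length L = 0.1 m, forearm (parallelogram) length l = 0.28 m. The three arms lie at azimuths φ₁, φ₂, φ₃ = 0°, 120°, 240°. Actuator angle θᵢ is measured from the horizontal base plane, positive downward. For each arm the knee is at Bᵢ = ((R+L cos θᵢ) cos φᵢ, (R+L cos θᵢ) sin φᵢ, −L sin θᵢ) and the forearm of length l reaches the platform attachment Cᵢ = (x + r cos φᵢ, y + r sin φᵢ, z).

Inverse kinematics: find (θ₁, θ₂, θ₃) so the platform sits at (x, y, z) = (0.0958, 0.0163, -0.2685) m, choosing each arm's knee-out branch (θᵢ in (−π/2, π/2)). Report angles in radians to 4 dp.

φ1=0.0° → target in arm frame (0.0958, 0.0163)
  A=0.0242, B=-0.2685, C=(l²−L²−A²−y'²−z²)/(2L)=-0.0227
  √(A²+B²)=0.2696;  θ1 = -1.4809+1.6552 ≈ 0.1743
φ2=120.0° → target in arm frame (-0.0338, -0.0911)
  A cos θ + B sin θ = C:  0.1538·cos θ + -0.2685·sin θ = -0.1782
  γ=atan2(-0.2685,0.1538)=-1.0507;  ψ=arccos(-0.5760)=2.1846;  θ2=γ+ψ≈1.1339
φ3=240.0° → target in arm frame (-0.0620, 0.0748)
  A=0.1820, B=-0.2685, C=(l²−L²−A²−y'²−z²)/(2L)=-0.2121
  γ=atan2(-0.2685,0.1820)=-0.9751;  ψ=arccos(-0.6539)=2.2835;  θ3=γ+ψ≈1.3084

θ₁ = 0.1743, θ₂ = 1.1339, θ₃ = 1.3084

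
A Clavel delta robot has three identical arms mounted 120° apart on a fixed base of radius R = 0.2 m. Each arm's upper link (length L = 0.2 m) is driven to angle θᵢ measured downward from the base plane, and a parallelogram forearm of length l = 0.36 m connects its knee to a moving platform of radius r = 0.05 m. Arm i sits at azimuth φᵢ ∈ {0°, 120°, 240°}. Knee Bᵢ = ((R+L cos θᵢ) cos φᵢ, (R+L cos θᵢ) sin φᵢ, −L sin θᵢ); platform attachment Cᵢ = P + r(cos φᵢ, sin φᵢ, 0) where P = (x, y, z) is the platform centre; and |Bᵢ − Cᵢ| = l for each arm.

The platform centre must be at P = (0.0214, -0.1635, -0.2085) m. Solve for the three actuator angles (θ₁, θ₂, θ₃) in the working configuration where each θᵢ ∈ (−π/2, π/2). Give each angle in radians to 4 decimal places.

θ₁ = 0.5235, θ₂ = 1.3089, θ₃ = -0.3491

φ1=0.0° → target in arm frame (0.0214, -0.1635)
  A cos θ + B sin θ = C:  0.1286·cos θ + -0.2085·sin θ = 0.0071
  θ1 = atan2(B,A) + arccos(C/0.2450) = 0.5235
φ2=120.0° → target in arm frame (-0.1523, 0.0632)
  A cos θ + B sin θ = C:  0.3023·cos θ + -0.2085·sin θ = -0.1231
  √(A²+B²)=0.3672;  θ2 = -0.6038+1.9127 ≈ 1.3089
φ3=240.0° → target in arm frame (0.1309, 0.1003)
  A=0.0191, B=-0.2085, C=(l²−L²−A²−y'²−z²)/(2L)=0.0893
  γ=atan2(-0.2085,0.0191)=-1.4794;  ψ=arccos(0.4263)=1.1303;  θ3=γ+ψ≈-0.3491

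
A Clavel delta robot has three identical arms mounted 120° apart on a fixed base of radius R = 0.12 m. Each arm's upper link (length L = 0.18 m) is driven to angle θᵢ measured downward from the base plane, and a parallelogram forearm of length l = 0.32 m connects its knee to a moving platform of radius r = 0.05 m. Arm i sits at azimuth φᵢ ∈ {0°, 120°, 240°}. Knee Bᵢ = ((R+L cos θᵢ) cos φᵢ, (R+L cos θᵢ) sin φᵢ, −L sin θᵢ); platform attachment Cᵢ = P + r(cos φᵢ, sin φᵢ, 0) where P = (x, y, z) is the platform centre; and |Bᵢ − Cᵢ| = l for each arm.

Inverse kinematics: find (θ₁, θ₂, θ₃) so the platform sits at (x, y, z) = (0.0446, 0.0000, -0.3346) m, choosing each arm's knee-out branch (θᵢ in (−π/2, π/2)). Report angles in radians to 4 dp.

θ₁ = 0.4362, θ₂ = 0.6981, θ₃ = 0.6981

rotate P by −φ1: (0.0446, 0.0000, -0.3346)
  A cos θ + B sin θ = C:  0.0254·cos θ + -0.3346·sin θ = -0.1183
  √(A²+B²)=0.3356;  θ1 = -1.4950+1.9312 ≈ 0.4362
φ2=120.0° → target in arm frame (-0.0223, -0.0386)
  A cos θ + B sin θ = C:  0.0923·cos θ + -0.3346·sin θ = -0.1444
  √(A²+B²)=0.3471;  θ2 = -1.3016+1.9997 ≈ 0.6981
rotate P by −φ3: (-0.0223, 0.0386, -0.3346)
  A=0.0923, B=-0.3346, C=(l²−L²−A²−y'²−z²)/(2L)=-0.1444
  √(A²+B²)=0.3471;  θ3 = -1.3016+1.9997 ≈ 0.6981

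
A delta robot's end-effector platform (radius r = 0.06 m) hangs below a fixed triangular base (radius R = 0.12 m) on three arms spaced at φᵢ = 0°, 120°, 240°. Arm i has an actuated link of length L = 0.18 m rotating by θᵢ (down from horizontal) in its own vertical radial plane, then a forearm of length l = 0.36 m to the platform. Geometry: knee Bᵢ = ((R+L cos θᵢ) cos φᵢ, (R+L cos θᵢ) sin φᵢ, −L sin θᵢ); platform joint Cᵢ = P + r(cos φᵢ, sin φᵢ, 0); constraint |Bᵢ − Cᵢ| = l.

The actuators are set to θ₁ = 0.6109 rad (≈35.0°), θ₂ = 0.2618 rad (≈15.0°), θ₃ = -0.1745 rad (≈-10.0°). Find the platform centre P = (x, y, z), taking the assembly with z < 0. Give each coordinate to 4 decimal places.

(-0.0917, -0.0565, -0.2954)

S1 = (0.2074·cos0.0°, 0.2074·sin0.0°, -0.1032) = (0.2074, 0.0000, -0.1032)
φ2=120.0°: virtual centre (-0.1169, 0.2025, -0.0466), radius l
S3 = (0.2373·cos240.0°, 0.2373·sin240.0°, 0.0313) = (-0.1186, -0.2055, 0.0313)
|S₂|²−|S₁|² = 0.0032;  |S₃|²−|S₁|² = 0.0036
[-0.6488 0.4051 0.1133]·P = 0.0032;  [-0.6522 -0.4110 0.2690]·P = 0.0036
Cramer: x(z) = -0.0052+0.2930z;  y(z) = -0.0005+0.1896z
into |P−S₁|² = l²: 1.1218z² + 0.0817z + -0.0737 = 0;  Δ = 0.3375;  z = -0.2954 or 0.2225 → z<0 root = -0.2954
x = -0.0917, y = -0.0565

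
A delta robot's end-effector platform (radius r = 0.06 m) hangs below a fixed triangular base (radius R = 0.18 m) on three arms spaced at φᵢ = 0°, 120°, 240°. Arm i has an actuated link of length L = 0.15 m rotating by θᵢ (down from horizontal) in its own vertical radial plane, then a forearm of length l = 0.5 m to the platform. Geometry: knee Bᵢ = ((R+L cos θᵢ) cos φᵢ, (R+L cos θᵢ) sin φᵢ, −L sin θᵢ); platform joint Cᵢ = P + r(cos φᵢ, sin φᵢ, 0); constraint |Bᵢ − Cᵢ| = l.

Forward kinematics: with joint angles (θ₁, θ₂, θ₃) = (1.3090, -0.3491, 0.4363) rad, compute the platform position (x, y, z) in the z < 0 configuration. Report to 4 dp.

O1 = (0.1588·cos0.0°, 0.1588·sin0.0°, -0.1449) = (0.1588, 0.0000, -0.1449)
O2 = (0.2610·cos120.0°, 0.2610·sin120.0°, 0.0513) = (-0.1305, 0.2260, 0.0513)
arm 3 at φ=240.0°: e+L cos θ3 = 0.2559;  O3 = (-0.1280, -0.2217, -0.0634)
subtract pairs → two planes through P
linear system: -0.5786x+0.4520y = 0.0245−0.3924z; -0.5736x+-0.4433y = 0.0233−0.1630z
Cramer: x(z) = -0.0415+0.4801z;  y(z) = 0.0011-0.2535z
into |P−O₁|² = l²: 1.2948z² + 0.0969z + -0.1889 = 0;  Δ = 0.9876;  z = -0.4212 or 0.3464 → z<0 root = -0.4212
x = -0.2437, y = 0.1079

(-0.2437, 0.1079, -0.4212)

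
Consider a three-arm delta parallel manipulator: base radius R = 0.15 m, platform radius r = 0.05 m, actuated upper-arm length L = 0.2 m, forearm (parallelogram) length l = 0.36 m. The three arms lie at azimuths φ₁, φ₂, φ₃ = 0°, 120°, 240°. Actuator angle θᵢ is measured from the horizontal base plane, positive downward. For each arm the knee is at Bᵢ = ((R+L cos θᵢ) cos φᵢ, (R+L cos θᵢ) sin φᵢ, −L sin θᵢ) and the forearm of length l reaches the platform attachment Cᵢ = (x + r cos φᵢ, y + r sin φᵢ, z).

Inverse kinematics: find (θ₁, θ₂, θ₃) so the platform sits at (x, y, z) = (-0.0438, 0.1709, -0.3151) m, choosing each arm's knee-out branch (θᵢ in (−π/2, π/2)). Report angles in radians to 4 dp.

θ₁ = 0.8726, θ₂ = -0.0876, θ₃ = 1.1347

rotate P by −φ1: (-0.0438, 0.1709, -0.3151)
  A cos θ + B sin θ = C:  0.1438·cos θ + -0.3151·sin θ = -0.1489
  γ=atan2(-0.3151,0.1438)=-1.1427;  ψ=arccos(-0.4300)=2.0153;  θ1=γ+ψ≈0.8726
rotate P by −φ2: (0.1699, -0.0475, -0.3151)
  A=-0.0699, B=-0.3151, C=(l²−L²−A²−y'²−z²)/(2L)=-0.0421
  √(A²+B²)=0.3228;  θ2 = -1.7891+1.7015 ≈ -0.0876
φ3=240.0° → target in arm frame (-0.1261, -0.1234)
  A=0.2261, B=-0.3151, C=(l²−L²−A²−y'²−z²)/(2L)=-0.1901
  θ3 = atan2(B,A) + arccos(C/0.3878) = 1.1347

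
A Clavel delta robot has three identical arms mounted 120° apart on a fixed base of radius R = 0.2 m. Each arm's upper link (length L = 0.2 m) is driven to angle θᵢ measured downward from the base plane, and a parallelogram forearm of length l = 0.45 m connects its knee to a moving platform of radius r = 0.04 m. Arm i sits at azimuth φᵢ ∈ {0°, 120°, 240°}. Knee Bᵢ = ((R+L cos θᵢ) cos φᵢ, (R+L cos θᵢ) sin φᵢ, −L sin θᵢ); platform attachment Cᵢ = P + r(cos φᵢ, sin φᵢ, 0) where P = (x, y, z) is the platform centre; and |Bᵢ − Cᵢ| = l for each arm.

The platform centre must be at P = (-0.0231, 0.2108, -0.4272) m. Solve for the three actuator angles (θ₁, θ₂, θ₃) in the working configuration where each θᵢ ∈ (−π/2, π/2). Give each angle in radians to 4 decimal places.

θ₁ = 0.9599, θ₂ = 0.0871, θ₃ = 1.3963

rotate P by −φ1: (-0.0231, 0.2108, -0.4272)
  A cos θ + B sin θ = C:  0.1831·cos θ + -0.4272·sin θ = -0.2449
  θ1 = atan2(B,A) + arccos(C/0.4648) = 0.9599
rotate P by −φ2: (0.1941, -0.0854, -0.4272)
  e−x'=-0.0341;  (l²−L²−(e−x')²−y'²−z²)/2L = -0.0711
  θ2 = atan2(B,A) + arccos(C/0.4286) = 0.0871
rotate P by −φ3: (-0.1710, -0.1254, -0.4272)
  A cos θ + B sin θ = C:  0.3310·cos θ + -0.4272·sin θ = -0.3632
  γ=atan2(-0.4272,0.3310)=-0.9116;  ψ=arccos(-0.6721)=2.3079;  θ3=γ+ψ≈1.3963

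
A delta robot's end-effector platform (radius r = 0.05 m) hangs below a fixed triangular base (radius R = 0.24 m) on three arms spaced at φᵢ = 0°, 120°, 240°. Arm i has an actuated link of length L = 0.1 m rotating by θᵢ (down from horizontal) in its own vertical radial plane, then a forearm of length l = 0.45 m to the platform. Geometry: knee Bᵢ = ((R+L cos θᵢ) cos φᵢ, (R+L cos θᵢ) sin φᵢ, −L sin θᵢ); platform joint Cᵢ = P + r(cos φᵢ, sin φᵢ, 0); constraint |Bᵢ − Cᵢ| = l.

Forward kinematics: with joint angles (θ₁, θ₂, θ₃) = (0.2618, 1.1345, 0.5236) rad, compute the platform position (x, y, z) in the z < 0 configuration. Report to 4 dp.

φ1=0.0°: virtual centre (0.2866, 0.0000, -0.0259), radius l
arm 2 at φ=120.0°: e+L cos θ2 = 0.2323;  O2 = (-0.1161, 0.2011, -0.0906)
arm 3 at φ=240.0°: e+L cos θ3 = 0.2766;  O3 = (-0.1383, -0.2395, -0.0500)
eliminate P² terms by subtracting sphere 1 from 2 and 3
plane₁₂: -0.8054x+0.4023y+-0.1295z = -0.0206
Cramer: x(z) = 0.0157-0.1119z;  y(z) = -0.0199+0.0978z
into |P−O₁|² = l²: 1.0221z² + 0.1085z + -0.1280 = 0;  Δ = 0.5353;  z = -0.4110 or 0.3048 → z<0 root = -0.4110
x = 0.0617, y = -0.0601

(0.0617, -0.0601, -0.4110)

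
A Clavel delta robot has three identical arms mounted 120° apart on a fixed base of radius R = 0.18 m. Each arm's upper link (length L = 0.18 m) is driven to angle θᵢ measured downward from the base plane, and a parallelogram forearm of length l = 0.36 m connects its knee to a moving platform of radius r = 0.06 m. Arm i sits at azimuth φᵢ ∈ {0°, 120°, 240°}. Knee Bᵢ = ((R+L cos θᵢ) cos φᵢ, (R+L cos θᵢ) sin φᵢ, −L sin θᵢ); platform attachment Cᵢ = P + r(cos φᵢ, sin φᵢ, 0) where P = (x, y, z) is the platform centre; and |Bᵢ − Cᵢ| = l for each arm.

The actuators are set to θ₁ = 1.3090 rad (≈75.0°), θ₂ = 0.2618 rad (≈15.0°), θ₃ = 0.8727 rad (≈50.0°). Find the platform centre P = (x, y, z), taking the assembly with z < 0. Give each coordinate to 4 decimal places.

φ1=0.0°: virtual centre (0.1666, 0.0000, -0.1739), radius l
arm 2 at φ=120.0°: e+L cos θ2 = 0.2939;  S2 = (-0.1469, 0.2545, -0.0466)
arm 3 at φ=240.0°: e+L cos θ3 = 0.2357;  S3 = (-0.1178, -0.2041, -0.1379)
eliminate P² terms by subtracting sphere 1 from 2 and 3
[-0.6270 0.5090 0.2546]·P = 0.0305;  [-0.5689 -0.4082 0.0719]·P = 0.0166
Cramer: x(z) = -0.0383+0.2576z;  y(z) = 0.0128-0.1827z
sphere 1 gives Az²+Bz+C=0 with A=1.0998, B=0.2375, C=-0.0572;  B²−4AC=0.3081;  roots -0.3603, 0.1444;  negative root z = -0.3603
x = -0.1312, y = 0.0786

(-0.1312, 0.0786, -0.3603)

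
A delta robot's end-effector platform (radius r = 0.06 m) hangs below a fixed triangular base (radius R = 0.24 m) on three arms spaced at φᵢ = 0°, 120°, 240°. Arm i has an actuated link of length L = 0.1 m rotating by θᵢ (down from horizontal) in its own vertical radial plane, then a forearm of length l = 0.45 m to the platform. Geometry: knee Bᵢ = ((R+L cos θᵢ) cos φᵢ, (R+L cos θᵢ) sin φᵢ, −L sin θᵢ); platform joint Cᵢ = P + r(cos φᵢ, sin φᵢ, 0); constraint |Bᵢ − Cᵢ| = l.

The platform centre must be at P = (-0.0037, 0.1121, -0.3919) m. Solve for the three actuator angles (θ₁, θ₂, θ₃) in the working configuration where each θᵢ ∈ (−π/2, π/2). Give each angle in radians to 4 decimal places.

φ1=0.0° → target in arm frame (-0.0037, 0.1121)
  e−x'=0.1837;  (l²−L²−(e−x')²−y'²−z²)/2L = -0.0370
  √(A²+B²)=0.4328;  θ1 = -1.1325+1.6564 ≈ 0.5239
rotate P by −φ2: (0.0989, -0.0528, -0.3919)
  A cos θ + B sin θ = C:  0.0811·cos θ + -0.3919·sin θ = 0.1477
  θ2 = atan2(B,A) + arccos(C/0.4002) = -0.1742
arm 3 (φ=240.0°): x'=-0.0952, y'=-0.0593
  A cos θ + B sin θ = C:  0.2752·cos θ + -0.3919·sin θ = -0.2017
  γ=atan2(-0.3919,0.2752)=-0.9585;  ψ=arccos(-0.4213)=2.0056;  θ3=γ+ψ≈1.0471

θ₁ = 0.5239, θ₂ = -0.1742, θ₃ = 1.0471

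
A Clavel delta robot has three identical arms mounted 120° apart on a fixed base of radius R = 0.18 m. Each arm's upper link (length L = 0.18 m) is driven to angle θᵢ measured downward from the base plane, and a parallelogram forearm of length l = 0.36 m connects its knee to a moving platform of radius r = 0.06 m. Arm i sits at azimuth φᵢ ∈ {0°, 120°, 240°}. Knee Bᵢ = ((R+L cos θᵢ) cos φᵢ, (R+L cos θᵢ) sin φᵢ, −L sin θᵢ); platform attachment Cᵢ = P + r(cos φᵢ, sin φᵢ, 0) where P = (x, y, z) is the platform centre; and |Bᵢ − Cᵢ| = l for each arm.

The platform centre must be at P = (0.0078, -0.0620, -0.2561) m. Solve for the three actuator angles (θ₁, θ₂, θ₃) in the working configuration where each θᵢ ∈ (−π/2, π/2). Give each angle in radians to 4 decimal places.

φ1=0.0° → target in arm frame (0.0078, -0.0620)
  A=0.1122, B=-0.2561, C=(l²−L²−A²−y'²−z²)/(2L)=0.0422
  θ1 = atan2(B,A) + arccos(C/0.2796) = 0.2615
rotate P by −φ2: (-0.0576, 0.0242, -0.2561)
  e−x'=0.1776;  (l²−L²−(e−x')²−y'²−z²)/2L = -0.0014
  γ=atan2(-0.2561,0.1776)=-0.9645;  ψ=arccos(-0.0046)=1.5754;  θ2=γ+ψ≈0.6109
rotate P by −φ3: (0.0498, 0.0378, -0.2561)
  e−x'=0.0702;  (l²−L²−(e−x')²−y'²−z²)/2L = 0.0702
  θ3 = atan2(B,A) + arccos(C/0.2655) = 0.0002

θ₁ = 0.2615, θ₂ = 0.6109, θ₃ = 0.0002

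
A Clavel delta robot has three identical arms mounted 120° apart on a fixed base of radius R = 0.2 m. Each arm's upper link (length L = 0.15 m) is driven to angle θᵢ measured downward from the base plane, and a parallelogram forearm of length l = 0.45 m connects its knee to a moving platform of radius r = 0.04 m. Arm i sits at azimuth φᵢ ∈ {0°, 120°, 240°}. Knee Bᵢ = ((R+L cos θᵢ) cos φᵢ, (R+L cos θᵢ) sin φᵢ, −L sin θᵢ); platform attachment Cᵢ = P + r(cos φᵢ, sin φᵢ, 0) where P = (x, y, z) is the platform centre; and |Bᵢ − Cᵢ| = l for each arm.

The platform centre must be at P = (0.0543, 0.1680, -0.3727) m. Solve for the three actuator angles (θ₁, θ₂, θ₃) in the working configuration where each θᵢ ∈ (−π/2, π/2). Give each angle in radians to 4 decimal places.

θ₁ = 0.2617, θ₂ = -0.0872, θ₃ = 1.2216

φ1=0.0° → target in arm frame (0.0543, 0.1680)
  e−x'=0.1057;  (l²−L²−(e−x')²−y'²−z²)/2L = 0.0057
  γ=atan2(-0.3727,0.1057)=-1.2944;  ψ=arccos(0.0146)=1.5562;  θ1=γ+ψ≈0.2617
arm 2 (φ=120.0°): x'=0.1183, y'=-0.1310
  A=0.0417, B=-0.3727, C=(l²−L²−A²−y'²−z²)/(2L)=0.0740
  θ2 = atan2(B,A) + arccos(C/0.3750) = -0.0872
φ3=240.0° → target in arm frame (-0.1726, -0.0370)
  A=0.3326, B=-0.3727, C=(l²−L²−A²−y'²−z²)/(2L)=-0.2364
  γ=atan2(-0.3727,0.3326)=-0.8421;  ψ=arccos(-0.4732)=2.0638;  θ3=γ+ψ≈1.2216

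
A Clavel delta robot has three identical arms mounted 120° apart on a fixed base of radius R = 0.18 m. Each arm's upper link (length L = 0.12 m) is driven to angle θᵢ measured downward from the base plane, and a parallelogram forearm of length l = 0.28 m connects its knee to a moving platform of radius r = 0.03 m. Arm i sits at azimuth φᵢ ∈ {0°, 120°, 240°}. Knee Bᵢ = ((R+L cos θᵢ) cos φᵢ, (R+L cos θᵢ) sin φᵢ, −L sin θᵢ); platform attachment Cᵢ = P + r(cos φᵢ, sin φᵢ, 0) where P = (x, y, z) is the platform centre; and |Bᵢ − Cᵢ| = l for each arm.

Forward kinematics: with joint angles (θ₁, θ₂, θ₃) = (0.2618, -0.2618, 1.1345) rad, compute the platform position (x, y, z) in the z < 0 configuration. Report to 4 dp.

O1 = (0.2659·cos0.0°, 0.2659·sin0.0°, -0.0311) = (0.2659, 0.0000, -0.0311)
arm 2 at φ=120.0°: (R−r)+L cos θ2 = 0.2659;  O2 = (-0.1330, 0.2303, 0.0311)
O3 = (0.2007·cos240.0°, 0.2007·sin240.0°, -0.1088) = (-0.1004, -0.1738, -0.1088)
subtract pairs → two planes through P
plane₁₂: -0.7977x+0.4606y+0.1242z = 0.0000
Cramer: x(z) = 0.0147-0.0462z;  y(z) = 0.0254-0.3497z
quadratic in z: (1.1244)z²+(0.0676)z+(-0.0137)=0, √Δ=0.2569 → z ∈ {-0.1443, 0.0842}; z = -0.1443 (taking z<0)
x = 0.0213, y = 0.0758

(0.0213, 0.0758, -0.1443)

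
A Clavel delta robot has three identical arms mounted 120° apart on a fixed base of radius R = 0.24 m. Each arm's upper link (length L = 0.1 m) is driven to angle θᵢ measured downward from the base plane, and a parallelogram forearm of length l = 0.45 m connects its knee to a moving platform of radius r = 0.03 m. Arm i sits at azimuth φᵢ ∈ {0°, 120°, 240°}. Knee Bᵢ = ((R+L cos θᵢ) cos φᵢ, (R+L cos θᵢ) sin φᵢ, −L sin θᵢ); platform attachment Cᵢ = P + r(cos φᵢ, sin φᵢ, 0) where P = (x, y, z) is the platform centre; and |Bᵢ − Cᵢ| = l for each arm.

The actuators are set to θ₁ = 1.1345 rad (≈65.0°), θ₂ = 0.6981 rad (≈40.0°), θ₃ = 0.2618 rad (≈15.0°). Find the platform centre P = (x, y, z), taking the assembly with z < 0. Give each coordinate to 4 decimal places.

(-0.0684, -0.0370, -0.4042)

φ1=0.0°: virtual centre (0.2523, 0.0000, -0.0906), radius l
arm 2 at φ=120.0°: (R−r)+L cos θ2 = 0.2866;  O2 = (-0.1433, 0.2482, -0.0643)
φ3=240.0°: virtual centre (-0.1533, -0.2655, -0.0259), radius l
eliminate P² terms by subtracting sphere 1 from 2 and 3
[-0.7911 0.4964 0.0527]·P = 0.0144;  [-0.8111 -0.5310 0.1295]·P = 0.0228
det = 0.8228;  x = -0.0231+0.1122z,  y = -0.0077+0.0726z
into |P−O₁|² = l²: 1.0178z² + 0.1184z + -0.1184 = 0;  Δ = 0.4961;  z = -0.4042 or 0.2879 → z<0 root = -0.4042
x = -0.0684, y = -0.0370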